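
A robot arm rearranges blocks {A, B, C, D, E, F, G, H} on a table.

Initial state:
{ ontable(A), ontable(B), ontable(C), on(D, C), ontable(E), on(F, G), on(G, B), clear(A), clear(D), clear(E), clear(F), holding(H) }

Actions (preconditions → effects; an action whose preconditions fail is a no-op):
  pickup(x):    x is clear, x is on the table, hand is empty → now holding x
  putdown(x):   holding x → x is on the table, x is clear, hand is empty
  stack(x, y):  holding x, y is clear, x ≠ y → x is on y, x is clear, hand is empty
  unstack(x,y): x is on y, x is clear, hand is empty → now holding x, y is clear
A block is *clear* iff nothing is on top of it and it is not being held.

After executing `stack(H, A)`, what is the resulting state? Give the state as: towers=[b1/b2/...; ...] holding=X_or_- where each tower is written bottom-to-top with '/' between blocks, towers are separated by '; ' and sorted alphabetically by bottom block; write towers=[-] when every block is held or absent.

before: towers=[A; B/G/F; C/D; E] holding=H
pre[stack(H, A)]: holding(H) ✓, clear(A) ✓, H≠A ✓
all met → apply stack(H, A)
after:  towers=[A/H; B/G/F; C/D; E] holding=-

towers=[A/H; B/G/F; C/D; E] holding=-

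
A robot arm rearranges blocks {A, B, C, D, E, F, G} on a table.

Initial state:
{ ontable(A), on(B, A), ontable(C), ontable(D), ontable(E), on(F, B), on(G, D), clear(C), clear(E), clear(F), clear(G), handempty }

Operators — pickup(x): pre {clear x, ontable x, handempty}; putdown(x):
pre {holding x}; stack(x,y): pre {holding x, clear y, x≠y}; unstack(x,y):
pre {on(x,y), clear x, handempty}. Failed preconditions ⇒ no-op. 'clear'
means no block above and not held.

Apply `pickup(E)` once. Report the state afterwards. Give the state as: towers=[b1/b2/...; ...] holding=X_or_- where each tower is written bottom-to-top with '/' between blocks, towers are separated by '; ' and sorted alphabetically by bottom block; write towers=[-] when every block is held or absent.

towers=[A/B/F; C; D/G] holding=E

before: towers=[A/B/F; C; D/G; E] holding=-
pre[pickup(E)]: clear(E) ok, ontable(E) ok, handempty ok
all met → apply pickup(E)
after:  towers=[A/B/F; C; D/G] holding=E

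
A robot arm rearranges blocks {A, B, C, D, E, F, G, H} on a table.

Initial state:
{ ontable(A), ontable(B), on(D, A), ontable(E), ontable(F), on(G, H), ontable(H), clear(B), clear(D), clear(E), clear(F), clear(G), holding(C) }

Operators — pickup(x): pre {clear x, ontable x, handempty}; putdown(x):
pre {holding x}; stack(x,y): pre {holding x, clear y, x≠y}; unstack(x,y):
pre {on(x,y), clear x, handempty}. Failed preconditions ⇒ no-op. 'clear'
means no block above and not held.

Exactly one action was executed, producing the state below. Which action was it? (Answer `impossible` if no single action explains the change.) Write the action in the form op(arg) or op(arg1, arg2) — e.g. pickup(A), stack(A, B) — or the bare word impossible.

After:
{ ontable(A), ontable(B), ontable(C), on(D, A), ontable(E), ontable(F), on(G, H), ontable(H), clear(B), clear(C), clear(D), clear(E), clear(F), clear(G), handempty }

putdown(C)

target: towers=[A/D; B; C; E; F; H/G] holding=-
        putdown(C) → towers=[A/D; B; C; E; F; H/G] holding=-  ← match
       stack(C, G) → towers=[A/D; B; E; F; H/G/C] holding=-
       stack(C, E) → towers=[A/D; B; E/C; F; H/G] holding=-
       stack(C, B) → towers=[A/D; B/C; E; F; H/G] holding=-
       stack(C, F) → towers=[A/D; B; E; F/C; H/G] holding=-
       stack(C, D) → towers=[A/D/C; B; E; F; H/G] holding=-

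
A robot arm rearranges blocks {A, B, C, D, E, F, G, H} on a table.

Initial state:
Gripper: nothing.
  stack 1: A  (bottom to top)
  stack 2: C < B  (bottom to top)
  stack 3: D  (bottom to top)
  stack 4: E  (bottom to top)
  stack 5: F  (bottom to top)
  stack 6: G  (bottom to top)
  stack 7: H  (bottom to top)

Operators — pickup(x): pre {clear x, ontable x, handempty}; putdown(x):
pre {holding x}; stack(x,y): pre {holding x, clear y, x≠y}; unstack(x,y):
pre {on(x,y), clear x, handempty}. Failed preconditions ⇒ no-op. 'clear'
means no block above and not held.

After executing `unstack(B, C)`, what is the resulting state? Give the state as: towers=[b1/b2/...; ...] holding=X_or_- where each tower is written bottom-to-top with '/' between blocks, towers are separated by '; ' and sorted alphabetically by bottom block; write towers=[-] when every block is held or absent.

before: towers=[A; C/B; D; E; F; G; H] holding=-
pre[unstack(B, C)]: on(B,C) ✓, clear(B) ✓, handempty ✓
all met → apply unstack(B, C)
after:  towers=[A; C; D; E; F; G; H] holding=B

towers=[A; C; D; E; F; G; H] holding=B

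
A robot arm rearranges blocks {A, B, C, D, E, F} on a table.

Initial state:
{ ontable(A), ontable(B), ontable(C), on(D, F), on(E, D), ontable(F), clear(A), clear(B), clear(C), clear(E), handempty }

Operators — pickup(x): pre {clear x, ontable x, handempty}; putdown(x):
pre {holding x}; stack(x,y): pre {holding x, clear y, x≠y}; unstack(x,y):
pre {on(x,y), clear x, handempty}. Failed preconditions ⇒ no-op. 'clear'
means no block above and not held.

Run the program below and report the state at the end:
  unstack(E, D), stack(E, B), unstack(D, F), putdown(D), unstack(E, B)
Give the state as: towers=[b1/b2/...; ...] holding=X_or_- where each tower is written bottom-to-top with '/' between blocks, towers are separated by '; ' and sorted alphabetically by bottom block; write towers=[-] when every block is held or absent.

step 1 (unstack(E, D)): towers=[A; B; C; F/D] holding=E
step 2 (stack(E, B)): towers=[A; B/E; C; F/D] holding=-
step 3 (unstack(D, F)): towers=[A; B/E; C; F] holding=D
step 4 (putdown(D)): towers=[A; B/E; C; D; F] holding=-
step 5 (unstack(E, B)): towers=[A; B; C; D; F] holding=E

towers=[A; B; C; D; F] holding=E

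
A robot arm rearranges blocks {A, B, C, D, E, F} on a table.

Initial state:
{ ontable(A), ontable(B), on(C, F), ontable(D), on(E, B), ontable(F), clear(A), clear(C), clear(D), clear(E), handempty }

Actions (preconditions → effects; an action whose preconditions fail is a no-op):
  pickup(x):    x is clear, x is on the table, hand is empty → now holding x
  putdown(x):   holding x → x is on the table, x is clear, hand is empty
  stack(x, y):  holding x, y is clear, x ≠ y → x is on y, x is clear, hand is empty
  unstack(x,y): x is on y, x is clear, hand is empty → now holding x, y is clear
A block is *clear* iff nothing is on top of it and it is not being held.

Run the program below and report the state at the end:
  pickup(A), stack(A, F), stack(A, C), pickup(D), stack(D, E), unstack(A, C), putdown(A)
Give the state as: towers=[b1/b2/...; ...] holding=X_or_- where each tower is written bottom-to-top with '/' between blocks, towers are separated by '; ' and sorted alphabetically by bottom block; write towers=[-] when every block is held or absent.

towers=[A; B/E/D; F/C] holding=-

step 1 (pickup(A)): towers=[B/E; D; F/C] holding=A
step 2 (stack(A, F)) [no-op]: towers=[B/E; D; F/C] holding=A
step 3 (stack(A, C)): towers=[B/E; D; F/C/A] holding=-
step 4 (pickup(D)): towers=[B/E; F/C/A] holding=D
step 5 (stack(D, E)): towers=[B/E/D; F/C/A] holding=-
step 6 (unstack(A, C)): towers=[B/E/D; F/C] holding=A
step 7 (putdown(A)): towers=[A; B/E/D; F/C] holding=-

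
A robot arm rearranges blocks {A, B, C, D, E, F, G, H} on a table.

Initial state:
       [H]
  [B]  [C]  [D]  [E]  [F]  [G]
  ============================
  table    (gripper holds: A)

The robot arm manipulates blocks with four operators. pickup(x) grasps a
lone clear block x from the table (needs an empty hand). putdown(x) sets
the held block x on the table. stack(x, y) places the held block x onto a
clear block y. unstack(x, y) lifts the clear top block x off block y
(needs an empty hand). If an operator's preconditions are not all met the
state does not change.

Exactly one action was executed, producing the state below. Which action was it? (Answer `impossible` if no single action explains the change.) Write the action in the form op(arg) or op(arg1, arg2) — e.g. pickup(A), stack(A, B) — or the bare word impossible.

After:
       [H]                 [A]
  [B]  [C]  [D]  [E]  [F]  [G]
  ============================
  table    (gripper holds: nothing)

stack(A, G)

target: towers=[B; C/H; D; E; F; G/A] holding=-
        putdown(A) → towers=[A; B; C/H; D; E; F; G] holding=-
       stack(A, G) → towers=[B; C/H; D; E; F; G/A] holding=-  ← match
       stack(A, E) → towers=[B; C/H; D; E/A; F; G] holding=-
       stack(A, H) → towers=[B; C/H/A; D; E; F; G] holding=-
       stack(A, B) → towers=[B/A; C/H; D; E; F; G] holding=-
       stack(A, F) → towers=[B; C/H; D; E; F/A; G] holding=-
       stack(A, D) → towers=[B; C/H; D/A; E; F; G] holding=-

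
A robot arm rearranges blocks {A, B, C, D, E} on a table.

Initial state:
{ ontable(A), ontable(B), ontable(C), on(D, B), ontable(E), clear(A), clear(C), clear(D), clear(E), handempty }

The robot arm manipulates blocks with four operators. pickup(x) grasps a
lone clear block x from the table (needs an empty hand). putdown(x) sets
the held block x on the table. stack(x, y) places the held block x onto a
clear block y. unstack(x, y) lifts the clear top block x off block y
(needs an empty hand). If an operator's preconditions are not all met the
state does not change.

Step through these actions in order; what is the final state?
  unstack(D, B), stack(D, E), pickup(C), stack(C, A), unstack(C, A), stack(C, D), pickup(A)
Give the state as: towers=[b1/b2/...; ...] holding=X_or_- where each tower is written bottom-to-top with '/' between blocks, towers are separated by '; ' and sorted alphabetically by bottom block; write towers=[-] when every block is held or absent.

step 1 (unstack(D, B)): towers=[A; B; C; E] holding=D
step 2 (stack(D, E)): towers=[A; B; C; E/D] holding=-
step 3 (pickup(C)): towers=[A; B; E/D] holding=C
step 4 (stack(C, A)): towers=[A/C; B; E/D] holding=-
step 5 (unstack(C, A)): towers=[A; B; E/D] holding=C
step 6 (stack(C, D)): towers=[A; B; E/D/C] holding=-
step 7 (pickup(A)): towers=[B; E/D/C] holding=A

towers=[B; E/D/C] holding=A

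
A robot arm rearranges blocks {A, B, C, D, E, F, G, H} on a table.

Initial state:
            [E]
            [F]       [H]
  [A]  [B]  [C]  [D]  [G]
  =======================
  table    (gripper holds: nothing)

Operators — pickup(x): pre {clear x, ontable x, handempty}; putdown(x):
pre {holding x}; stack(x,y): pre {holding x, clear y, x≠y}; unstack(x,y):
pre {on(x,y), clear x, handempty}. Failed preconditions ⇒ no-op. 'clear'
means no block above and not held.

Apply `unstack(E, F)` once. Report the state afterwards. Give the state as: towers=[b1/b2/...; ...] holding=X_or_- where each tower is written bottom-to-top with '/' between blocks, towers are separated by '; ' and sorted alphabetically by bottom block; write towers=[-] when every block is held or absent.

towers=[A; B; C/F; D; G/H] holding=E

before: towers=[A; B; C/F/E; D; G/H] holding=-
pre[unstack(E, F)]: on(E,F) ✓, clear(E) ✓, handempty ✓
all met → apply unstack(E, F)
after:  towers=[A; B; C/F; D; G/H] holding=E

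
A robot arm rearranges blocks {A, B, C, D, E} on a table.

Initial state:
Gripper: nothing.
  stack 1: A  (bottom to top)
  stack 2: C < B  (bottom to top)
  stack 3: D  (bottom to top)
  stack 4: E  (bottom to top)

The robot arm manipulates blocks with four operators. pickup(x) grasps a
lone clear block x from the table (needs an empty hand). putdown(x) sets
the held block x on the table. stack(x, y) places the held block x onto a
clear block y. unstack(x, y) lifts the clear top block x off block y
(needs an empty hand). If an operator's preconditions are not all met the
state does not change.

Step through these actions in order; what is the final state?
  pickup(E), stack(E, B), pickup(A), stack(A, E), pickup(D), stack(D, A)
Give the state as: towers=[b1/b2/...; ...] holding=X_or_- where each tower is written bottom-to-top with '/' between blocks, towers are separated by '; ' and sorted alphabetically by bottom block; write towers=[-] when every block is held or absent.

towers=[C/B/E/A/D] holding=-

step 1 (pickup(E)): towers=[A; C/B; D] holding=E
step 2 (stack(E, B)): towers=[A; C/B/E; D] holding=-
step 3 (pickup(A)): towers=[C/B/E; D] holding=A
step 4 (stack(A, E)): towers=[C/B/E/A; D] holding=-
step 5 (pickup(D)): towers=[C/B/E/A] holding=D
step 6 (stack(D, A)): towers=[C/B/E/A/D] holding=-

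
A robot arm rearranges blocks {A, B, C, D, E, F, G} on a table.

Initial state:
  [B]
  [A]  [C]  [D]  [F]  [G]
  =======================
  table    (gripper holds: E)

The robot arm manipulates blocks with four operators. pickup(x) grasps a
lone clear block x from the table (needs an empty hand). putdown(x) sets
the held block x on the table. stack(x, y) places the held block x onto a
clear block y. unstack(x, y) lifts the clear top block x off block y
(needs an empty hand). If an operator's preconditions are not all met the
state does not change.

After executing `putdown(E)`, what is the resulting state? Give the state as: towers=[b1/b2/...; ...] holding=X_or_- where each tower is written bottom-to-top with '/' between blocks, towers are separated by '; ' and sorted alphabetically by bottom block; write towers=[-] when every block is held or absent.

towers=[A/B; C; D; E; F; G] holding=-

before: towers=[A/B; C; D; F; G] holding=E
pre[putdown(E)]: holding(E) ✓
all met → apply putdown(E)
after:  towers=[A/B; C; D; E; F; G] holding=-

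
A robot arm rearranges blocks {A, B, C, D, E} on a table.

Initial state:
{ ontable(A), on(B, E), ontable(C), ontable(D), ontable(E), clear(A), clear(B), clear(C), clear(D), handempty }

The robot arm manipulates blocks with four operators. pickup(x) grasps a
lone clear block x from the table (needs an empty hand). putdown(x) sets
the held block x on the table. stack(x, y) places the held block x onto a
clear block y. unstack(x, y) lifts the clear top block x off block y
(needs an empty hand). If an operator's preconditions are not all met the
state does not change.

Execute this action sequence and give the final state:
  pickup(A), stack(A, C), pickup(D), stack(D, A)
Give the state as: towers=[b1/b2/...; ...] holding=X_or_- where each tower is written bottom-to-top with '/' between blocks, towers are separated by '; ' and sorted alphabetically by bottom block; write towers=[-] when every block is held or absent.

step 1 (pickup(A)): towers=[C; D; E/B] holding=A
step 2 (stack(A, C)): towers=[C/A; D; E/B] holding=-
step 3 (pickup(D)): towers=[C/A; E/B] holding=D
step 4 (stack(D, A)): towers=[C/A/D; E/B] holding=-

towers=[C/A/D; E/B] holding=-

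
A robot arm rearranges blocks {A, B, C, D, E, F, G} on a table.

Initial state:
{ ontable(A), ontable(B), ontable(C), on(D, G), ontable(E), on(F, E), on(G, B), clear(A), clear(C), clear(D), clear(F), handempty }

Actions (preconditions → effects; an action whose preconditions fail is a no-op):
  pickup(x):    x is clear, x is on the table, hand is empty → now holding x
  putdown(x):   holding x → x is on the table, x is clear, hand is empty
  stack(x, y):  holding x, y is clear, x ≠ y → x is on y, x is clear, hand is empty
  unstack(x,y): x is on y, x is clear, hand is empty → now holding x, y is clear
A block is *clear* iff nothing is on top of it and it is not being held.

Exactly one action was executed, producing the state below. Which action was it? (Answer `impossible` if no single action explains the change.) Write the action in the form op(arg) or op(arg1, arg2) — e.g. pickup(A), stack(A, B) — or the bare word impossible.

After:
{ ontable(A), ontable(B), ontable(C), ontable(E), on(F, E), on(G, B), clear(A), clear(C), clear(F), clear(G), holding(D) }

target: towers=[A; B/G; C; E/F] holding=D
     unstack(F, E) → towers=[A; B/G/D; C; E] holding=F
     unstack(D, G) → towers=[A; B/G; C; E/F] holding=D  ← match
         pickup(A) → towers=[B/G/D; C; E/F] holding=A
         pickup(C) → towers=[A; B/G/D; E/F] holding=C

unstack(D, G)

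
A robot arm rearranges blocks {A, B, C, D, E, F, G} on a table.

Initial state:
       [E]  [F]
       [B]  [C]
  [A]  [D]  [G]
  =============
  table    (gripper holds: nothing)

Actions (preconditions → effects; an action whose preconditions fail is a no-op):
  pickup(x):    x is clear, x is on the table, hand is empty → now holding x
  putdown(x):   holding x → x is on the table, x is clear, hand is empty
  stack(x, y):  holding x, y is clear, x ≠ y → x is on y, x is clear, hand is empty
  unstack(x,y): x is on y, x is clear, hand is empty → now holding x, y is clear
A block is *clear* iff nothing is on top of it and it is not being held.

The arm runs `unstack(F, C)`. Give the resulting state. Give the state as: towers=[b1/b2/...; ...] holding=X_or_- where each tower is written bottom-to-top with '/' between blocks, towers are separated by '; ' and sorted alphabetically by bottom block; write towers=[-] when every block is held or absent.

before: towers=[A; D/B/E; G/C/F] holding=-
pre[unstack(F, C)]: on(F,C) ✓, clear(F) ✓, handempty ✓
all met → apply unstack(F, C)
after:  towers=[A; D/B/E; G/C] holding=F

towers=[A; D/B/E; G/C] holding=F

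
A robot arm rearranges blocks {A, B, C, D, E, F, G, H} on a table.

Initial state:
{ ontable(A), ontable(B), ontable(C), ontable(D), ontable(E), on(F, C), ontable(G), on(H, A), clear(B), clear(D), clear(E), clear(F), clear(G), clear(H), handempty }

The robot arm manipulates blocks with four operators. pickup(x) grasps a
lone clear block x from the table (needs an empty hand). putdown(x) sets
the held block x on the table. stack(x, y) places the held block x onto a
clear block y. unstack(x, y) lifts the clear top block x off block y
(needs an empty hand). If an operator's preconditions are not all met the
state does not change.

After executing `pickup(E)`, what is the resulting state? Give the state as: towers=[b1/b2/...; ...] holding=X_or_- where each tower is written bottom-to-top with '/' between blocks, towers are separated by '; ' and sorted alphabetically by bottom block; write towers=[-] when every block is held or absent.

before: towers=[A/H; B; C/F; D; E; G] holding=-
pre[pickup(E)]: clear(E) ok, ontable(E) ok, handempty ok
all met → apply pickup(E)
after:  towers=[A/H; B; C/F; D; G] holding=E

towers=[A/H; B; C/F; D; G] holding=E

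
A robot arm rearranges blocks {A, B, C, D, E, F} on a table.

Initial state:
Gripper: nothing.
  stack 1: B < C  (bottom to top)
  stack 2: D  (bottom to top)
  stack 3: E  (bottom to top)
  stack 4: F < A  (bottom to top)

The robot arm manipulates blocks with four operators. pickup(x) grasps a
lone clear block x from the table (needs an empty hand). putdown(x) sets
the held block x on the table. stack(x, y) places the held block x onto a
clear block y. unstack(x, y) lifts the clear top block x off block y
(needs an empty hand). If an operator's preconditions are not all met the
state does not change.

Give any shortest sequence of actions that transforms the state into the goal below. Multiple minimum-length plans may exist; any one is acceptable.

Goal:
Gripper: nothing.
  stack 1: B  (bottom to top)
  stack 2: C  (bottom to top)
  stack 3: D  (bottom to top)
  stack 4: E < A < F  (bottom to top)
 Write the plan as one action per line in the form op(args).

unstack(A, F)
stack(A, E)
pickup(F)
stack(F, A)
unstack(C, B)
putdown(C)

step 1 (unstack(A, F)): towers=[B/C; D; E; F] holding=A
step 2 (stack(A, E)): towers=[B/C; D; E/A; F] holding=-
step 3 (pickup(F)): towers=[B/C; D; E/A] holding=F
step 4 (stack(F, A)): towers=[B/C; D; E/A/F] holding=-
step 5 (unstack(C, B)): towers=[B; D; E/A/F] holding=C
step 6 (putdown(C)): towers=[B; C; D; E/A/F] holding=-
goal check: towers=[B; C; D; E/A/F] holding=- — reached (length 6, optimal by BFS)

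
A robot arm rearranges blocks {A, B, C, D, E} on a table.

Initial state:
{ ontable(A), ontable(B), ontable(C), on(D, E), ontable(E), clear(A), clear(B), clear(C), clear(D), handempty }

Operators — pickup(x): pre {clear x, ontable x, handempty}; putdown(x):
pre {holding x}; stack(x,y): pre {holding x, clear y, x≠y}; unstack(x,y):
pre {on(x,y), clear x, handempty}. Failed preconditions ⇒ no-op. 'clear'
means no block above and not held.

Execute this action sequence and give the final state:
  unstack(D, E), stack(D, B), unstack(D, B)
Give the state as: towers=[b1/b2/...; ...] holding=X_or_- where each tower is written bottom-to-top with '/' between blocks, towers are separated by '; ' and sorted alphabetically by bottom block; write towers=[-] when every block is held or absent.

step 1 (unstack(D, E)): towers=[A; B; C; E] holding=D
step 2 (stack(D, B)): towers=[A; B/D; C; E] holding=-
step 3 (unstack(D, B)): towers=[A; B; C; E] holding=D

towers=[A; B; C; E] holding=D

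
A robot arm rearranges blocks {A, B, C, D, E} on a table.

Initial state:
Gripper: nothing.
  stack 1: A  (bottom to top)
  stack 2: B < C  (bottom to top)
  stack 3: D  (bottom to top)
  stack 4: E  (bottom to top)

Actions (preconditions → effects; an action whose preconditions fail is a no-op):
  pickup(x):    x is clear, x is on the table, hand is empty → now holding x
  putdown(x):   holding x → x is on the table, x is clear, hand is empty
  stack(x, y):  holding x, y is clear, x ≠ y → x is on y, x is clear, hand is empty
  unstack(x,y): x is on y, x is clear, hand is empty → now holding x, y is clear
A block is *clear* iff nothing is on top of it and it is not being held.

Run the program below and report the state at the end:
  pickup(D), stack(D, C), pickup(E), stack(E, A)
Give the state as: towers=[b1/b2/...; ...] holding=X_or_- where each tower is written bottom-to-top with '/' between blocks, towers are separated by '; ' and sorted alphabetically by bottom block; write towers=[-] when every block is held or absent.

step 1 (pickup(D)): towers=[A; B/C; E] holding=D
step 2 (stack(D, C)): towers=[A; B/C/D; E] holding=-
step 3 (pickup(E)): towers=[A; B/C/D] holding=E
step 4 (stack(E, A)): towers=[A/E; B/C/D] holding=-

towers=[A/E; B/C/D] holding=-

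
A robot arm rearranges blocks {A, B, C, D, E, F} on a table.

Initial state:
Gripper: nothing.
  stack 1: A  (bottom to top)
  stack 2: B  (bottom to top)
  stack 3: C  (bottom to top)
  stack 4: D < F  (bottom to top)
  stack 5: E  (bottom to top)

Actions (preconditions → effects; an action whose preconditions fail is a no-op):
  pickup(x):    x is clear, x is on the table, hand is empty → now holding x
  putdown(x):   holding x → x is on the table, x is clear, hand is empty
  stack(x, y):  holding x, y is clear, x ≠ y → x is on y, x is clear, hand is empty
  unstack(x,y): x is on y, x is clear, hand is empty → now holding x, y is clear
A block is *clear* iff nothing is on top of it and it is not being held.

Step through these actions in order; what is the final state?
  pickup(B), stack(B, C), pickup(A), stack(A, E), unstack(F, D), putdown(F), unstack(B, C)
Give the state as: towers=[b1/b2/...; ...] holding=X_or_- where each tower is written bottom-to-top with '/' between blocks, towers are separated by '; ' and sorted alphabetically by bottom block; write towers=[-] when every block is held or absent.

towers=[C; D; E/A; F] holding=B

step 1 (pickup(B)): towers=[A; C; D/F; E] holding=B
step 2 (stack(B, C)): towers=[A; C/B; D/F; E] holding=-
step 3 (pickup(A)): towers=[C/B; D/F; E] holding=A
step 4 (stack(A, E)): towers=[C/B; D/F; E/A] holding=-
step 5 (unstack(F, D)): towers=[C/B; D; E/A] holding=F
step 6 (putdown(F)): towers=[C/B; D; E/A; F] holding=-
step 7 (unstack(B, C)): towers=[C; D; E/A; F] holding=B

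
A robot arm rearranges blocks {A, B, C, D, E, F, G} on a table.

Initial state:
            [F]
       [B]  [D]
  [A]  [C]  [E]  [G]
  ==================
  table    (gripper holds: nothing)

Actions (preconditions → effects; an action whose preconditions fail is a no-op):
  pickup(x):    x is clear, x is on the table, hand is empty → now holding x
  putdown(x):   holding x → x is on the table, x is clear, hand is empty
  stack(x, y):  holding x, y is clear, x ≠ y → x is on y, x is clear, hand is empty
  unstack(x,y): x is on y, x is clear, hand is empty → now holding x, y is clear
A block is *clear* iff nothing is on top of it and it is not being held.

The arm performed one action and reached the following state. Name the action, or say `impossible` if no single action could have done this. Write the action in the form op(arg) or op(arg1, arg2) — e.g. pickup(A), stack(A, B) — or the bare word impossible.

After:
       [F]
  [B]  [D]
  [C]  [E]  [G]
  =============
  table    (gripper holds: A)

pickup(A)

target: towers=[C/B; E/D/F; G] holding=A
     unstack(B, C) → towers=[A; C; E/D/F; G] holding=B
     unstack(F, D) → towers=[A; C/B; E/D; G] holding=F
         pickup(G) → towers=[A; C/B; E/D/F] holding=G
         pickup(A) → towers=[C/B; E/D/F; G] holding=A  ← match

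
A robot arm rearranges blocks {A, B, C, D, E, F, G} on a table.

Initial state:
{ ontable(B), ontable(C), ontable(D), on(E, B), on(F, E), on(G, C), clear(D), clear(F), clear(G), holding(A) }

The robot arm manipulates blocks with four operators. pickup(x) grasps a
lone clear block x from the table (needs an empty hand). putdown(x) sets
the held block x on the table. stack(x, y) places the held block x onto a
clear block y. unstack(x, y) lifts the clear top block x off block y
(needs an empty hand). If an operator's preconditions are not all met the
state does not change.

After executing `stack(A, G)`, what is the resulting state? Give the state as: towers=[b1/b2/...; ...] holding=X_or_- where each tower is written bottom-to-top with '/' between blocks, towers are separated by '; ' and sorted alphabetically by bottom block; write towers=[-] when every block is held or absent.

towers=[B/E/F; C/G/A; D] holding=-

before: towers=[B/E/F; C/G; D] holding=A
pre[stack(A, G)]: holding(A) yes, clear(G) yes, A≠G yes
all met → apply stack(A, G)
after:  towers=[B/E/F; C/G/A; D] holding=-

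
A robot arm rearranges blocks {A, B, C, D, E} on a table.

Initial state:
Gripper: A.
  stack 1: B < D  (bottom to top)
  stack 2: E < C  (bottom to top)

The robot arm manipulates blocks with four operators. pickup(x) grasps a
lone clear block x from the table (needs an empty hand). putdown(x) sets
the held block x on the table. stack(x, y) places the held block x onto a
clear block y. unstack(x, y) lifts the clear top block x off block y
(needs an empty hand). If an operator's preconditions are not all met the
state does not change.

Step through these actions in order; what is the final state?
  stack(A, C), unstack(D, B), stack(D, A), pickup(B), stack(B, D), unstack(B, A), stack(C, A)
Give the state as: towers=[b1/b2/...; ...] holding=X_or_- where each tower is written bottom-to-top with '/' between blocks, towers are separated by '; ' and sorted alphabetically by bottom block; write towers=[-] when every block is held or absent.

towers=[E/C/A/D/B] holding=-

step 1 (stack(A, C)): towers=[B/D; E/C/A] holding=-
step 2 (unstack(D, B)): towers=[B; E/C/A] holding=D
step 3 (stack(D, A)): towers=[B; E/C/A/D] holding=-
step 4 (pickup(B)): towers=[E/C/A/D] holding=B
step 5 (stack(B, D)): towers=[E/C/A/D/B] holding=-
step 6 (unstack(B, A)) [no-op]: towers=[E/C/A/D/B] holding=-
step 7 (stack(C, A)) [no-op]: towers=[E/C/A/D/B] holding=-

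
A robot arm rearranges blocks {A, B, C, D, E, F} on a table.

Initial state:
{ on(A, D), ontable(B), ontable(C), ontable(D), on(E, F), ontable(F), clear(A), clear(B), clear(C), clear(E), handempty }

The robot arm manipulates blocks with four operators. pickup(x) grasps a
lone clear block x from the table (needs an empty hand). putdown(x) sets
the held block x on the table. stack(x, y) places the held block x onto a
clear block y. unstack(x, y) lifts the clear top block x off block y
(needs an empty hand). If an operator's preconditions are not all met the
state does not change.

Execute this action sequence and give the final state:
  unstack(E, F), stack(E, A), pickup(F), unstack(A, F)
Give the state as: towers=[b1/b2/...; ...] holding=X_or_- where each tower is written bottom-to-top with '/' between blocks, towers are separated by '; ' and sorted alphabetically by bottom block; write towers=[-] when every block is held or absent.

towers=[B; C; D/A/E] holding=F

step 1 (unstack(E, F)): towers=[B; C; D/A; F] holding=E
step 2 (stack(E, A)): towers=[B; C; D/A/E; F] holding=-
step 3 (pickup(F)): towers=[B; C; D/A/E] holding=F
step 4 (unstack(A, F)) [no-op]: towers=[B; C; D/A/E] holding=F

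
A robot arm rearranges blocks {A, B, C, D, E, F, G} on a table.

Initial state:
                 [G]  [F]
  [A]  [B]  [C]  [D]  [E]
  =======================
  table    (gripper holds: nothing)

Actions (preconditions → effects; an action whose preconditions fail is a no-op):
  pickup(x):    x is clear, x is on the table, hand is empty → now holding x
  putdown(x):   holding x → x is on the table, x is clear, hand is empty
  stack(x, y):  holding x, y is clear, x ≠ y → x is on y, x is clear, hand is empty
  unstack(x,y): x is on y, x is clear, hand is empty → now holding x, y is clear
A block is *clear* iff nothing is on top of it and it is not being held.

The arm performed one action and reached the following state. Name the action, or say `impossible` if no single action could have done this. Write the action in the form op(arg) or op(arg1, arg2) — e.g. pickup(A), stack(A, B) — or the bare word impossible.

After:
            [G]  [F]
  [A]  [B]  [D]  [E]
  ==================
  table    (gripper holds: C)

pickup(C)

target: towers=[A; B; D/G; E/F] holding=C
         pickup(B) → towers=[A; C; D/G; E/F] holding=B
     unstack(F, E) → towers=[A; B; C; D/G; E] holding=F
     unstack(G, D) → towers=[A; B; C; D; E/F] holding=G
         pickup(A) → towers=[B; C; D/G; E/F] holding=A
         pickup(C) → towers=[A; B; D/G; E/F] holding=C  ← match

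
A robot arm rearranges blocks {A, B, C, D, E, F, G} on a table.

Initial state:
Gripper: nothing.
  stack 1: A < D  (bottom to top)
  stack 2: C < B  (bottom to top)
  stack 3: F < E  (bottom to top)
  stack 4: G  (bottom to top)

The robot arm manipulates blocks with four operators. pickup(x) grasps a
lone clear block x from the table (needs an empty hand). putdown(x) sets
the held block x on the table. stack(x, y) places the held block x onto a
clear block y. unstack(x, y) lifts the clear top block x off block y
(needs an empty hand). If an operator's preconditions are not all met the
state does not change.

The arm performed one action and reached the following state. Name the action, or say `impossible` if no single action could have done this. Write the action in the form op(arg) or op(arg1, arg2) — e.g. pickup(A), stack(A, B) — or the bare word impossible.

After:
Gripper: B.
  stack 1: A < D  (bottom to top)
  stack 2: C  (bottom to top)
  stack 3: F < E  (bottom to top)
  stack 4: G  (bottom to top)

target: towers=[A/D; C; F/E; G] holding=B
     unstack(B, C) → towers=[A/D; C; F/E; G] holding=B  ← match
         pickup(G) → towers=[A/D; C/B; F/E] holding=G
     unstack(D, A) → towers=[A; C/B; F/E; G] holding=D
     unstack(E, F) → towers=[A/D; C/B; F; G] holding=E

unstack(B, C)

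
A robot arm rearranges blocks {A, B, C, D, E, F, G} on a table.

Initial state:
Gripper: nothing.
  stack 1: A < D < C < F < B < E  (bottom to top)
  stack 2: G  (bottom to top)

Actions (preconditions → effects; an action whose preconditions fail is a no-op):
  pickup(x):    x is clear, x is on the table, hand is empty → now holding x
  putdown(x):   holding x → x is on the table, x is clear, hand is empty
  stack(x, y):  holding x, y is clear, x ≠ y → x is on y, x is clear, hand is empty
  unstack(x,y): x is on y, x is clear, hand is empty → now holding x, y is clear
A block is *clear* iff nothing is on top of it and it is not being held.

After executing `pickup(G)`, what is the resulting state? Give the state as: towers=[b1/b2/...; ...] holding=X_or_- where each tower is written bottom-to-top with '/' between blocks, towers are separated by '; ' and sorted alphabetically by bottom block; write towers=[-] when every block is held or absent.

before: towers=[A/D/C/F/B/E; G] holding=-
pre[pickup(G)]: clear(G) yes, ontable(G) yes, handempty yes
all met → apply pickup(G)
after:  towers=[A/D/C/F/B/E] holding=G

towers=[A/D/C/F/B/E] holding=G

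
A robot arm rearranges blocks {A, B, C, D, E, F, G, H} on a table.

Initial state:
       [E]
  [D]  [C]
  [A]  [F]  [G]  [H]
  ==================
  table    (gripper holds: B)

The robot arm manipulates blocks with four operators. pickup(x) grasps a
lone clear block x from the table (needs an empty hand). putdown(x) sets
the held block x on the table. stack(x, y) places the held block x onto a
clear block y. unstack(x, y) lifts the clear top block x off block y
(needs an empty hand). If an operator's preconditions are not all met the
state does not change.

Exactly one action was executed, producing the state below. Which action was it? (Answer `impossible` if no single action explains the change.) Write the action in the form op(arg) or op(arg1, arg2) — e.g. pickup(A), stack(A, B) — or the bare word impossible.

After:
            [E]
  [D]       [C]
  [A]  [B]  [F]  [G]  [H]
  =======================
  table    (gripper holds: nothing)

target: towers=[A/D; B; F/C/E; G; H] holding=-
        putdown(B) → towers=[A/D; B; F/C/E; G; H] holding=-  ← match
       stack(B, G) → towers=[A/D; F/C/E; G/B; H] holding=-
       stack(B, E) → towers=[A/D; F/C/E/B; G; H] holding=-
       stack(B, H) → towers=[A/D; F/C/E; G; H/B] holding=-
       stack(B, D) → towers=[A/D/B; F/C/E; G; H] holding=-

putdown(B)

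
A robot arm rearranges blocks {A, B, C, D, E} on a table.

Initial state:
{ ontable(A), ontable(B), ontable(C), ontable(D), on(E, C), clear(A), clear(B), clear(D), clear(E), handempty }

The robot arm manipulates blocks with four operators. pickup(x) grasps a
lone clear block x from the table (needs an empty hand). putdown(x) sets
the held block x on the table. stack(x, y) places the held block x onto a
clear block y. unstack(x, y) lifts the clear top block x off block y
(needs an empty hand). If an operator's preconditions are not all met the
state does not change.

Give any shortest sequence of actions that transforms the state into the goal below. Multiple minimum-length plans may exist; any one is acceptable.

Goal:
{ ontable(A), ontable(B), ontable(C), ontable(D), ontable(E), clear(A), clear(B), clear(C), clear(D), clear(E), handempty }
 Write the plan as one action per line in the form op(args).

unstack(E, C)
putdown(E)

step 1 (unstack(E, C)): towers=[A; B; C; D] holding=E
step 2 (putdown(E)): towers=[A; B; C; D; E] holding=-
goal check: towers=[A; B; C; D; E] holding=- — reached (length 2, optimal by BFS)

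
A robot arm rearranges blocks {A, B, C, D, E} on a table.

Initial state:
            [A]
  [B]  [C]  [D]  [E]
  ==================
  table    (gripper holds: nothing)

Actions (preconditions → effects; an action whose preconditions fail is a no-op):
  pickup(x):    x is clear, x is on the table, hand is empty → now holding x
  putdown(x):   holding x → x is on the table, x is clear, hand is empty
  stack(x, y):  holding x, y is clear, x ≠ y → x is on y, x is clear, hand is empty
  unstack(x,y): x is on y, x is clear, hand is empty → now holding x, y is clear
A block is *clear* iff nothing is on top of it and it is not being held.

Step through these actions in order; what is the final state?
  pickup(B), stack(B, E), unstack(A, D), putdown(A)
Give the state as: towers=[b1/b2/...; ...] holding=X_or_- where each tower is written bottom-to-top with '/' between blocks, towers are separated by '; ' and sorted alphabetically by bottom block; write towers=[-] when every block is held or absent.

step 1 (pickup(B)): towers=[C; D/A; E] holding=B
step 2 (stack(B, E)): towers=[C; D/A; E/B] holding=-
step 3 (unstack(A, D)): towers=[C; D; E/B] holding=A
step 4 (putdown(A)): towers=[A; C; D; E/B] holding=-

towers=[A; C; D; E/B] holding=-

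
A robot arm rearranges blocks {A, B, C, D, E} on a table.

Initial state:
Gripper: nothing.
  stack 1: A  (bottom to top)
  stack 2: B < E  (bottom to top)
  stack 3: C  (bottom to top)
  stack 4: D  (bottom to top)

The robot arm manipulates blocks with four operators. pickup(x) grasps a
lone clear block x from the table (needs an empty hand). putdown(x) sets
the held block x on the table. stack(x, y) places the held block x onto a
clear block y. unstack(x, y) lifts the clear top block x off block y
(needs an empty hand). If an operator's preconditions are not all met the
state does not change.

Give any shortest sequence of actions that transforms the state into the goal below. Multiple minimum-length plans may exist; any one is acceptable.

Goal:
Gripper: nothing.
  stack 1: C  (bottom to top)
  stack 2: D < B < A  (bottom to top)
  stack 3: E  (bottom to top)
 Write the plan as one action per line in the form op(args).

unstack(E, B)
putdown(E)
pickup(B)
stack(B, D)
pickup(A)
stack(A, B)

step 1 (unstack(E, B)): towers=[A; B; C; D] holding=E
step 2 (putdown(E)): towers=[A; B; C; D; E] holding=-
step 3 (pickup(B)): towers=[A; C; D; E] holding=B
step 4 (stack(B, D)): towers=[A; C; D/B; E] holding=-
step 5 (pickup(A)): towers=[C; D/B; E] holding=A
step 6 (stack(A, B)): towers=[C; D/B/A; E] holding=-
goal check: towers=[C; D/B/A; E] holding=- — reached (length 6, optimal by BFS)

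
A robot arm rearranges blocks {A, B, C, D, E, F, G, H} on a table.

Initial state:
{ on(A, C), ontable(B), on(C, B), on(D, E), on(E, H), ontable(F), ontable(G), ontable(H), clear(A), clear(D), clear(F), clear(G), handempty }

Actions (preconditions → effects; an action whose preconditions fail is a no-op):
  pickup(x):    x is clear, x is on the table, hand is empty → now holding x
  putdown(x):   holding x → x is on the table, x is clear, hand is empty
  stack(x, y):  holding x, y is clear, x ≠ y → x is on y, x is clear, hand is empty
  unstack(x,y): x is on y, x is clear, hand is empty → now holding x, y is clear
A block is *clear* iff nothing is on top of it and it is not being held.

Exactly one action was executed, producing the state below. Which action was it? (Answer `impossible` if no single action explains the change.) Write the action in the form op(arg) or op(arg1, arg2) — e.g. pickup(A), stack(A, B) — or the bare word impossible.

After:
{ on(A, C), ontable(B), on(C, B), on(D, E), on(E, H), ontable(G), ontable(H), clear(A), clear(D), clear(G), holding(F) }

target: towers=[B/C/A; G; H/E/D] holding=F
         pickup(G) → towers=[B/C/A; F; H/E/D] holding=G
     unstack(A, C) → towers=[B/C; F; G; H/E/D] holding=A
         pickup(F) → towers=[B/C/A; G; H/E/D] holding=F  ← match
     unstack(D, E) → towers=[B/C/A; F; G; H/E] holding=D

pickup(F)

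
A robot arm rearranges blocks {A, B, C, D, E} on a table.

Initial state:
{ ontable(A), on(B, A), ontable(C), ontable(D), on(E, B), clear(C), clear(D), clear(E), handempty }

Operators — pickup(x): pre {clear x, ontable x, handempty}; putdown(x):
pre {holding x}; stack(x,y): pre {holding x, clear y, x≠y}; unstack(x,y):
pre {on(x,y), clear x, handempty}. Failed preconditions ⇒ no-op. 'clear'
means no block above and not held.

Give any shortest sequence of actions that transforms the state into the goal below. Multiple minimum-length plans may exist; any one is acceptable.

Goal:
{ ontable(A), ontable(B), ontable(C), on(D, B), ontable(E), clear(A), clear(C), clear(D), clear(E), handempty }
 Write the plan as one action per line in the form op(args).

unstack(E, B)
putdown(E)
unstack(B, A)
putdown(B)
pickup(D)
stack(D, B)

step 1 (unstack(E, B)): towers=[A/B; C; D] holding=E
step 2 (putdown(E)): towers=[A/B; C; D; E] holding=-
step 3 (unstack(B, A)): towers=[A; C; D; E] holding=B
step 4 (putdown(B)): towers=[A; B; C; D; E] holding=-
step 5 (pickup(D)): towers=[A; B; C; E] holding=D
step 6 (stack(D, B)): towers=[A; B/D; C; E] holding=-
goal check: towers=[A; B/D; C; E] holding=- — reached (length 6, optimal by BFS)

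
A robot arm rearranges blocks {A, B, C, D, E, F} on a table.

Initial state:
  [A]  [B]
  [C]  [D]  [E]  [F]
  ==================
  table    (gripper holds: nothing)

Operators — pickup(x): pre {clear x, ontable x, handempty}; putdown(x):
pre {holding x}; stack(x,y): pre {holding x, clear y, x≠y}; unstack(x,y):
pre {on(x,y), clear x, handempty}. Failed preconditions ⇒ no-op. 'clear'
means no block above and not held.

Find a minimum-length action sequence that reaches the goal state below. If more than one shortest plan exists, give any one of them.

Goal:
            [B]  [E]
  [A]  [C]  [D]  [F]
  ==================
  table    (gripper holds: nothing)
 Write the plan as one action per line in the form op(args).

step 1 (unstack(A, C)): towers=[C; D/B; E; F] holding=A
step 2 (putdown(A)): towers=[A; C; D/B; E; F] holding=-
step 3 (pickup(E)): towers=[A; C; D/B; F] holding=E
step 4 (stack(E, F)): towers=[A; C; D/B; F/E] holding=-
goal check: towers=[A; C; D/B; F/E] holding=- — reached (length 4, optimal by BFS)

unstack(A, C)
putdown(A)
pickup(E)
stack(E, F)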